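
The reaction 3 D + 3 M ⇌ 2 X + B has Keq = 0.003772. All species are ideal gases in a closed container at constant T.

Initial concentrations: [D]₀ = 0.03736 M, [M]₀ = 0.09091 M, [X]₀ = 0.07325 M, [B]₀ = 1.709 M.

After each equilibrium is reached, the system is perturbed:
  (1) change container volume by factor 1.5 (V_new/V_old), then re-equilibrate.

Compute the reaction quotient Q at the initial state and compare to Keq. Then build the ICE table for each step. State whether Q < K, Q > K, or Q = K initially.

Q₀ = 2.3405e+05 vs Keq = 0.003772 ⇒ Q>K, reverse
Step 1:
                  D         M         X         B
  Initial   0.03736   0.09091   0.07325     1.709
  Change     0.1095    0.1095  -0.07301  -0.03651
  Equil      0.1469    0.2004 2.3986e-04     1.672
  solve Keq expr → x = -0.03651; check Q = 0.003772
Then change container volume by factor 1.5 (V_new/V_old).
Step 2:
                  D         M         X         B
  Initial   0.09792    0.1336 1.5991e-04     1.115
  Change  1.0892e-04 1.0892e-04 -7.2611e-05 -3.6305e-05
  Equil     0.09803    0.1337 8.7295e-05     1.115
  solve Keq expr → x = -3.6305e-05; check Q = 0.003772

Q₀ = 2.3405e+05; Q > K (proceeds reverse)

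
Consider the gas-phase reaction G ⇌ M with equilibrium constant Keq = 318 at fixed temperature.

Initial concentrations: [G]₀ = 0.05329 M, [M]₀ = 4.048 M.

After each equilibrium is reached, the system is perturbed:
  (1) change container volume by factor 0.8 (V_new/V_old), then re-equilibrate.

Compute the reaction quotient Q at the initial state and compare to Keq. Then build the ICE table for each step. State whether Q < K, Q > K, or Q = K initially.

Q₀ = 75.96; Q < K (proceeds forward)

Q₀ = 75.96 vs Keq = 318 ⇒ Q<K, forward
Step 1:
                    G           M
  init        0.05329       4.048
  Δ          -0.04043     0.04043
  eq          0.01286       4.088
  solve Keq expr → x = 0.04043; check Q = 318
Then change container volume by factor 0.8 (V_new/V_old).
Step 2:
                    G           M
  init        0.01607       5.111
  Δ                 0           0
  eq          0.01607       5.111
  solve Keq expr → x = 0; check Q = 318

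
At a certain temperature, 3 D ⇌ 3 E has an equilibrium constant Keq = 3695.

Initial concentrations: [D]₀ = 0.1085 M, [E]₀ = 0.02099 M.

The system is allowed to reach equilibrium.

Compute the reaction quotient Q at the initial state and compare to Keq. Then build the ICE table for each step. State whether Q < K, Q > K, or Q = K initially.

Q₀ = 0.00724; Q < K (proceeds forward)

Q₀ = 0.00724 vs Keq = 3695 ⇒ Q<K, forward
Step 1:
                   D          E
  Initial     0.1085    0.02099
  Change     -0.1006     0.1006
  Equil     0.007867     0.1216
  solve Keq expr → x = 0.03354; check Q = 3695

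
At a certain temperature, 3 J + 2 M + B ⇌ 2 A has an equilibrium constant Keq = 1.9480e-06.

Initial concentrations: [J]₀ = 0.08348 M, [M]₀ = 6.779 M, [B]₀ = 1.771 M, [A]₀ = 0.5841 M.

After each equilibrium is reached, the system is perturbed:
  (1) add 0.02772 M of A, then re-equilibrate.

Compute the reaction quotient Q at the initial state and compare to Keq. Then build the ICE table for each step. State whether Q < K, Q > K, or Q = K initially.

Q₀ = 7.206; Q > K (proceeds reverse)

Q₀ = 7.206 vs Keq = 1.9480e-06 ⇒ Q>K, reverse
Step 1:
                  J         M         B         A
  I         0.08348     6.779     1.771    0.5841
  C          0.8561    0.5707    0.2854   -0.5707
  E          0.9395      7.35     2.056    0.0134
  solve Keq expr → x = -0.2854; check Q = 1.9480e-06
Then add 0.02772 M of A.
Step 2:
                  J         M         B         A
  I          0.9395      7.35     2.056   0.04112
  C         0.04013   0.02675   0.01338  -0.02675
  E          0.9797     7.376      2.07   0.01436
  solve Keq expr → x = -0.01338; check Q = 1.9480e-06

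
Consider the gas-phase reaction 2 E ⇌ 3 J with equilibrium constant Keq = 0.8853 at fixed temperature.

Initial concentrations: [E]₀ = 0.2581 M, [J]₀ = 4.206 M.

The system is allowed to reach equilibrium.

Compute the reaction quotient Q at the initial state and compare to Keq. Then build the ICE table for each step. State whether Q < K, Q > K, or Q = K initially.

Q₀ = 1117 vs Keq = 0.8853 ⇒ Q>K, reverse
Step 1:
                  E         J
  init       0.2581     4.206
  Δ           1.776    -2.664
  eq          2.034     1.542
  solve Keq expr → x = -0.8881; check Q = 0.8853

Q₀ = 1117; Q > K (proceeds reverse)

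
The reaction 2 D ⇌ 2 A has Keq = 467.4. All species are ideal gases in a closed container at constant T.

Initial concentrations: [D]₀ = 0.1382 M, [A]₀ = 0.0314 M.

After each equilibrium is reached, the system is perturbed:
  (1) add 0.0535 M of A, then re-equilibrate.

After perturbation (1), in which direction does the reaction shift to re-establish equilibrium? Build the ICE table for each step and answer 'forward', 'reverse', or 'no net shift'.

Direction: reverse

Q₀ = 0.05162 vs Keq = 467.4 ⇒ Q<K, forward
Step 1:
                  D         A
  I          0.1382    0.0314
  C         -0.1307    0.1307
  E        0.007498    0.1621
  solve Keq expr → x = 0.06535; check Q = 467.4
Then add 0.0535 M of A.
Step 2:
                  D         A
  I        0.007498    0.2156
  C        0.002365 -0.002365
  E        0.009863    0.2132
  solve Keq expr → x = -0.001183; check Q = 467.4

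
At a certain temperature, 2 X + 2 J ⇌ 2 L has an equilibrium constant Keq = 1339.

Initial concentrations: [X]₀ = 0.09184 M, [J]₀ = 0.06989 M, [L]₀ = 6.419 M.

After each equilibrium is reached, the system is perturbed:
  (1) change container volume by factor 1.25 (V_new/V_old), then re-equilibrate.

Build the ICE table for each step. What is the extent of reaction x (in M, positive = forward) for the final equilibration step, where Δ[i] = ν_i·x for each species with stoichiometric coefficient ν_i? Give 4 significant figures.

x = -0.01856 M

Q₀ = 1.0001e+06 vs Keq = 1339 ⇒ Q>K, reverse
Step 1:
                    X           J           L
  init        0.09184     0.06989       6.419
  Δ            0.3273      0.3273     -0.3273
  eq           0.4191      0.3972       6.092
  solve Keq expr → x = -0.1636; check Q = 1339
Then change container volume by factor 1.25 (V_new/V_old).
Step 2:
                    X           J           L
  init         0.3353      0.3177       4.873
  Δ           0.03712     0.03712    -0.03712
  eq           0.3724      0.3549       4.836
  solve Keq expr → x = -0.01856; check Q = 1339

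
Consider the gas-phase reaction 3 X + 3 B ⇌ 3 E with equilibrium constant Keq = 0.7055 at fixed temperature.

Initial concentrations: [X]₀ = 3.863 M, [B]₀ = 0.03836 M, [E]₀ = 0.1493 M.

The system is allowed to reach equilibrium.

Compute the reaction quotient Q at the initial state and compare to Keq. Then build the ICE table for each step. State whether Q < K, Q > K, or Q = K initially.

Q₀ = 1.023; Q > K (proceeds reverse)

Q₀ = 1.023 vs Keq = 0.7055 ⇒ Q>K, reverse
Step 1:
                  X         B         E
  Initial     3.863   0.03836    0.1493
  Change   0.003883  0.003883 -0.003883
  Equil       3.867   0.04224    0.1454
  solve Keq expr → x = -0.001294; check Q = 0.7055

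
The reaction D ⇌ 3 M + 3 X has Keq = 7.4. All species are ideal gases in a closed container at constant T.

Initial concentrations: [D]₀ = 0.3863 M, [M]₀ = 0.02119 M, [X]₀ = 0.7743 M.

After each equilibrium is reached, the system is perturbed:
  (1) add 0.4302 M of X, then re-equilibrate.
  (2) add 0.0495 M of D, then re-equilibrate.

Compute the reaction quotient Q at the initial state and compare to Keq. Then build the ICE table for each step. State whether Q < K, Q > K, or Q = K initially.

Q₀ = 1.1434e-05; Q < K (proceeds forward)

Q₀ = 1.1434e-05 vs Keq = 7.4 ⇒ Q<K, forward
Step 1:
                  D         M         X
  I          0.3863   0.02119    0.7743
  C         -0.2309    0.6928    0.6928
  E          0.1554     0.714     1.467
  solve Keq expr → x = 0.2309; check Q = 7.4
Then add 0.4302 M of X.
Step 2:
                  D         M         X
  I          0.1554     0.714     1.897
  C         0.03181  -0.09542  -0.09542
  E          0.1872    0.6186     1.802
  solve Keq expr → x = -0.03181; check Q = 7.4
Then add 0.0495 M of D.
Step 3:
                  D         M         X
  I          0.2367    0.6186     1.802
  C       -0.009995   0.02998   0.02998
  E          0.2267    0.6486     1.832
  solve Keq expr → x = 0.009995; check Q = 7.4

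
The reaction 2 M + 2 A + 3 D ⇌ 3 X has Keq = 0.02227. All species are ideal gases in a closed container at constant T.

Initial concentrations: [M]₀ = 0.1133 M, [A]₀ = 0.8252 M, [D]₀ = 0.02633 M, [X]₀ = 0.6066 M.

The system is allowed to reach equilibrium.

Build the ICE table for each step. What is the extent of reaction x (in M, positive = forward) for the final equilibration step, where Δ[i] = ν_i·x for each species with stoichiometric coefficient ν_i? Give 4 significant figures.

Q₀ = 1.3989e+06 vs Keq = 0.02227 ⇒ Q>K, reverse
Step 1:
                  M         A         D         X
  Initial    0.1133    0.8252   0.02633    0.6066
  Change      0.339     0.339    0.5085   -0.5085
  Equil      0.4523     1.164    0.5348   0.09812
  solve Keq expr → x = -0.1695; check Q = 0.02227

x = -0.1695 M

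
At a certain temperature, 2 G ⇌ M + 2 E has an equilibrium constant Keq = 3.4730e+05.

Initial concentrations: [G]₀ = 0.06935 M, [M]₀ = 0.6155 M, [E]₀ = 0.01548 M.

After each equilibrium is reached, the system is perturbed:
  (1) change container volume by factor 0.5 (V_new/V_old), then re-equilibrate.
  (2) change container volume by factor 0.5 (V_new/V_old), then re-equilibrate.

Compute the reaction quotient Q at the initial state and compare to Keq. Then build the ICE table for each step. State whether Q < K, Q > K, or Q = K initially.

Q₀ = 0.03067 vs Keq = 3.4730e+05 ⇒ Q<K, forward
Step 1:
                  G         M         E
  I         0.06935    0.6155   0.01548
  C        -0.06923   0.03462   0.06923
  E       1.1590e-04    0.6501   0.08471
  solve Keq expr → x = 0.03462; check Q = 3.4730e+05
Then change container volume by factor 0.5 (V_new/V_old).
Step 2:
                  G         M         E
  I       2.3181e-04       1.3    0.1694
  C       9.5827e-05 -4.7913e-05 -9.5827e-05
  E       3.2764e-04       1.3    0.1693
  solve Keq expr → x = -4.7913e-05; check Q = 3.4730e+05
Then change container volume by factor 0.5 (V_new/V_old).
Step 3:
                  G         M         E
  I       6.5527e-04       2.6    0.3387
  C       2.7066e-04 -1.3533e-04 -2.7066e-04
  E       9.2593e-04       2.6    0.3384
  solve Keq expr → x = -1.3533e-04; check Q = 3.4730e+05

Q₀ = 0.03067; Q < K (proceeds forward)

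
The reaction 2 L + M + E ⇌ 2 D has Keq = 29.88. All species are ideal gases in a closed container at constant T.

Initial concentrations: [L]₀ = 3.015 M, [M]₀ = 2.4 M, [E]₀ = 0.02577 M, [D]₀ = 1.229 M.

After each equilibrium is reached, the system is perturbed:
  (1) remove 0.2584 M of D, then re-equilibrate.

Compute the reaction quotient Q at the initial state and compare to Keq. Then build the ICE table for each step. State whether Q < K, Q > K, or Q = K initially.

Q₀ = 2.687 vs Keq = 29.88 ⇒ Q<K, forward
Step 1:
                  L         M         E         D
  init        3.015       2.4   0.02577     1.229
  Δ        -0.04634  -0.02317  -0.02317   0.04634
  eq          2.969     2.377  0.002599     1.275
  solve Keq expr → x = 0.02317; check Q = 29.88
Then remove 0.2584 M of D.
Step 2:
                  L         M         E         D
  init        2.969     2.377  0.002599     1.017
  Δ       -0.001875 -9.3752e-04 -9.3752e-04  0.001875
  eq          2.967     2.376  0.001661     1.019
  solve Keq expr → x = 9.3752e-04; check Q = 29.88

Q₀ = 2.687; Q < K (proceeds forward)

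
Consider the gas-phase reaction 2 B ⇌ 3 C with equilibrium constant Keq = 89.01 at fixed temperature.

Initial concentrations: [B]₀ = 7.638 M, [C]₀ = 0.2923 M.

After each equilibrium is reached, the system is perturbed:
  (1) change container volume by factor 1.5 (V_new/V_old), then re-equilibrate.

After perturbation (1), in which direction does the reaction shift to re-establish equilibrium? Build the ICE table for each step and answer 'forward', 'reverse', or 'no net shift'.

Direction: forward

Q₀ = 4.2808e-04 vs Keq = 89.01 ⇒ Q<K, forward
Step 1:
                   B          C
  Initial      7.638     0.2923
  Change      -5.199      7.798
  Equil        2.439      8.091
  solve Keq expr → x = 2.599; check Q = 89.01
Then change container volume by factor 1.5 (V_new/V_old).
Step 2:
                   B          C
  Initial      1.626      5.394
  Change     -0.1911     0.2867
  Equil        1.435       5.68
  solve Keq expr → x = 0.09557; check Q = 89.01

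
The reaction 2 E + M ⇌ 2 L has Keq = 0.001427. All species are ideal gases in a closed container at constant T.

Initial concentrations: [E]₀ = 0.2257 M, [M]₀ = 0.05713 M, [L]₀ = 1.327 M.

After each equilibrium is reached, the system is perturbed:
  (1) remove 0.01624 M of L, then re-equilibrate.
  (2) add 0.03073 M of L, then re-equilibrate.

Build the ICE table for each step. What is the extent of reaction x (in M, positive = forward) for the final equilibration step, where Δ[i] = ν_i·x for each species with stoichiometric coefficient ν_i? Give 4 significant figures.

x = -0.01465 M

Q₀ = 605.1 vs Keq = 0.001427 ⇒ Q>K, reverse
Step 1:
                    E           M           L
  I            0.2257     0.05713       1.327
  C              1.28      0.6398       -1.28
  E             1.505      0.6969     0.04747
  solve Keq expr → x = -0.6398; check Q = 0.001427
Then remove 0.01624 M of L.
Step 2:
                    E           M           L
  I             1.505      0.6969     0.03123
  C          -0.01549   -0.007745     0.01549
  E              1.49      0.6892     0.04672
  solve Keq expr → x = 0.007745; check Q = 0.001427
Then add 0.03073 M of L.
Step 3:
                    E           M           L
  I              1.49      0.6892     0.07745
  C           0.02931     0.01465    -0.02931
  E             1.519      0.7038     0.04814
  solve Keq expr → x = -0.01465; check Q = 0.001427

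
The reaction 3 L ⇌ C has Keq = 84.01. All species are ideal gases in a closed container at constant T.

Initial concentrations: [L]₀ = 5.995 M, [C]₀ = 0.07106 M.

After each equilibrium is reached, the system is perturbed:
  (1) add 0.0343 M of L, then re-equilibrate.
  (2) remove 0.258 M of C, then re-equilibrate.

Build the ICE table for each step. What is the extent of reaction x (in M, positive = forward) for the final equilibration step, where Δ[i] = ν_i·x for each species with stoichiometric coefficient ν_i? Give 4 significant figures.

x = 0.004262 M

Q₀ = 3.2981e-04 vs Keq = 84.01 ⇒ Q<K, forward
Step 1:
                    L           C
  init          5.995     0.07106
  Δ            -5.709       1.903
  eq           0.2864       1.974
  solve Keq expr → x = 1.903; check Q = 84.01
Then add 0.0343 M of L.
Step 2:
                    L           C
  init         0.3207       1.974
  Δ          -0.03376     0.01125
  eq            0.287       1.985
  solve Keq expr → x = 0.01125; check Q = 84.01
Then remove 0.258 M of C.
Step 3:
                    L           C
  init          0.287       1.727
  Δ          -0.01279    0.004262
  eq           0.2742       1.731
  solve Keq expr → x = 0.004262; check Q = 84.01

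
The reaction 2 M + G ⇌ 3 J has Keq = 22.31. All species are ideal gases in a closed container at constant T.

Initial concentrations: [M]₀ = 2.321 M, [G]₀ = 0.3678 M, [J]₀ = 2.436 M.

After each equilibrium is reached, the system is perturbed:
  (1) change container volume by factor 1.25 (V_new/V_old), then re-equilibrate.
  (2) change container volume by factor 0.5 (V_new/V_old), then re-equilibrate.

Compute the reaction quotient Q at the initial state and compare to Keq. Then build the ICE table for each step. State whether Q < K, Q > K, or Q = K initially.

Q₀ = 7.296; Q < K (proceeds forward)

Q₀ = 7.296 vs Keq = 22.31 ⇒ Q<K, forward
Step 1:
                  M         G         J
  init        2.321    0.3678     2.436
  Δ         -0.2597   -0.1298    0.3895
  eq          2.061     0.238     2.826
  solve Keq expr → x = 0.1298; check Q = 22.31
Then change container volume by factor 1.25 (V_new/V_old).
Step 2:
                  M         G         J
  init        1.649    0.1904      2.26
  Δ               0         0         0
  eq          1.649    0.1904      2.26
  solve Keq expr → x = 0; check Q = 22.31
Then change container volume by factor 0.5 (V_new/V_old).
Step 3:
                  M         G         J
  init        3.298    0.3807     4.521
  Δ               0         0         0
  eq          3.298    0.3807     4.521
  solve Keq expr → x = 0; check Q = 22.31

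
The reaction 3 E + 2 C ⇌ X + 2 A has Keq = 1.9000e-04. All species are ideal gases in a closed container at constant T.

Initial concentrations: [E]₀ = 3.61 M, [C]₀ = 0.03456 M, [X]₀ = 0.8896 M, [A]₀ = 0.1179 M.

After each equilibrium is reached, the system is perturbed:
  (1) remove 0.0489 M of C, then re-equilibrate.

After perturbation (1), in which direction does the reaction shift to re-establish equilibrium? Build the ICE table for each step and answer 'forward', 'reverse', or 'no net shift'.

Direction: reverse

Q₀ = 0.2201 vs Keq = 1.9000e-04 ⇒ Q>K, reverse
Step 1:
                    E           C           X           A
  I              3.61     0.03456      0.8896      0.1179
  C            0.1542      0.1028     -0.0514     -0.1028
  E             3.764      0.1374      0.8382      0.0151
  solve Keq expr → x = -0.0514; check Q = 1.9000e-04
Then remove 0.0489 M of C.
Step 2:
                    E           C           X           A
  I             3.764     0.08846      0.8382      0.0151
  C          0.007206    0.004804   -0.002402   -0.004804
  E             3.771     0.09326      0.8358      0.0103
  solve Keq expr → x = -0.002402; check Q = 1.9000e-04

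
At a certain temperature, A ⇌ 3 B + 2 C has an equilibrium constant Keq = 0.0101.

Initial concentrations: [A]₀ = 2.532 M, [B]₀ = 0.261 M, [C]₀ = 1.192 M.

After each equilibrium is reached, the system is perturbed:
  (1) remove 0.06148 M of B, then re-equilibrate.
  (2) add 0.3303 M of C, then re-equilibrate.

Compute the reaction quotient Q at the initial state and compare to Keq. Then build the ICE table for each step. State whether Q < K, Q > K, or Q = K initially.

Q₀ = 0.009977; Q < K (proceeds forward)

Q₀ = 0.009977 vs Keq = 0.0101 ⇒ Q<K, forward
Step 1:
                    A           B           C
  I             2.532       0.261       1.192
  C       -3.2039e-04  9.6118e-04  6.4079e-04
  E             2.532       0.262       1.193
  solve Keq expr → x = 3.2039e-04; check Q = 0.0101
Then remove 0.06148 M of B.
Step 2:
                    A           B           C
  I             2.532      0.2005       1.193
  C          -0.01852     0.05556     0.03704
  E             2.513       0.256        1.23
  solve Keq expr → x = 0.01852; check Q = 0.0101
Then add 0.3303 M of C.
Step 3:
                    A           B           C
  I             2.513       0.256        1.56
  C           0.01167    -0.03501    -0.02334
  E             2.525       0.221       1.537
  solve Keq expr → x = -0.01167; check Q = 0.0101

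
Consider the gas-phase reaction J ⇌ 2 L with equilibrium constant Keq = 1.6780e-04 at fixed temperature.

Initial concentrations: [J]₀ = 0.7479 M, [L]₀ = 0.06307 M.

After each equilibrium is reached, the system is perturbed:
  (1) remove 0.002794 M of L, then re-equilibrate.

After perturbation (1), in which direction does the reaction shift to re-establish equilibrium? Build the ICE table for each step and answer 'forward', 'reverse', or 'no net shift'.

Q₀ = 0.005319 vs Keq = 1.6780e-04 ⇒ Q>K, reverse
Step 1:
                  J         L
  init       0.7479   0.06307
  Δ         0.02584  -0.05168
  eq         0.7737   0.01139
  solve Keq expr → x = -0.02584; check Q = 1.6780e-04
Then remove 0.002794 M of L.
Step 2:
                  J         L
  init       0.7737    0.0086
  Δ       -0.001392  0.002784
  eq         0.7723   0.01138
  solve Keq expr → x = 0.001392; check Q = 1.6780e-04

Direction: forward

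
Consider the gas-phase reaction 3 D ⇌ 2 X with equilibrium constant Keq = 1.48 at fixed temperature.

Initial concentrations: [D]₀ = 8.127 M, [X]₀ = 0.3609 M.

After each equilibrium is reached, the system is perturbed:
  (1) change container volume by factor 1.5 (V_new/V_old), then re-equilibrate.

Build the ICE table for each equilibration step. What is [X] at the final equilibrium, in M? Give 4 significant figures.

[X]_eq = 2.714 M

Q₀ = 2.4265e-04 vs Keq = 1.48 ⇒ Q<K, forward
Step 1:
                  D         X
  init        8.127    0.3609
  Δ          -5.826     3.884
  eq          2.301     4.245
  solve Keq expr → x = 1.942; check Q = 1.48
Then change container volume by factor 1.5 (V_new/V_old).
Step 2:
                  D         X
  init        1.534      2.83
  Δ          0.1737   -0.1158
  eq          1.707     2.714
  solve Keq expr → x = -0.05791; check Q = 1.48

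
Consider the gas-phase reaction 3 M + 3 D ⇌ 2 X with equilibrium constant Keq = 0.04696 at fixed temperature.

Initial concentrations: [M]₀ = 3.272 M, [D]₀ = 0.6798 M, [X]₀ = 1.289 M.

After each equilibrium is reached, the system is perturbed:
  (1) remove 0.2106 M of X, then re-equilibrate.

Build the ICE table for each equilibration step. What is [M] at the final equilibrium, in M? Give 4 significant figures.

[M]_eq = 3.402 M

Q₀ = 0.151 vs Keq = 0.04696 ⇒ Q>K, reverse
Step 1:
                  M         D         X
  Initial     3.272    0.6798     1.289
  Change     0.1996    0.1996   -0.1331
  Equil       3.472    0.8794     1.156
  solve Keq expr → x = -0.06653; check Q = 0.04696
Then remove 0.2106 M of X.
Step 2:
                  M         D         X
  Initial     3.472    0.8794    0.9453
  Change   -0.06931  -0.06931   0.04621
  Equil       3.402    0.8101    0.9915
  solve Keq expr → x = 0.0231; check Q = 0.04696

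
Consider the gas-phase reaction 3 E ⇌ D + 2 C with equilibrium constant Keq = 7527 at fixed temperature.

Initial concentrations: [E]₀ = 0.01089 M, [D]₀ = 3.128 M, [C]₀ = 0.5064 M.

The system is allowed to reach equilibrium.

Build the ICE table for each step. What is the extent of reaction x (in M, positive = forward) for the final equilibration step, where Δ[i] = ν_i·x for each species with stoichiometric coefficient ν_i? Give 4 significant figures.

Q₀ = 6.2111e+05 vs Keq = 7527 ⇒ Q>K, reverse
Step 1:
                    E           D           C
  I           0.01089       3.128      0.5064
  C             0.035    -0.01167    -0.02333
  E           0.04589       3.116      0.4831
  solve Keq expr → x = -0.01167; check Q = 7527

x = -0.01167 M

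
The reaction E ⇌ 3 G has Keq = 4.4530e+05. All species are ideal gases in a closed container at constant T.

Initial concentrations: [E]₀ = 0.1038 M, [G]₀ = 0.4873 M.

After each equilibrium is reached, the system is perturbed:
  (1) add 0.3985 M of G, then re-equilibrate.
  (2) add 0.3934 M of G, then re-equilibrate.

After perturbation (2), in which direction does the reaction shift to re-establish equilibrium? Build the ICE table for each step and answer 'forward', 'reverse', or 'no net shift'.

Direction: reverse

Q₀ = 1.115 vs Keq = 4.4530e+05 ⇒ Q<K, forward
Step 1:
                  E         G
  I          0.1038    0.4873
  C         -0.1038    0.3114
  E       1.1442e-06    0.7987
  solve Keq expr → x = 0.1038; check Q = 4.4530e+05
Then add 0.3985 M of G.
Step 2:
                  E         G
  I       1.1442e-06     1.197
  C       2.7091e-06 -8.1274e-06
  E       3.8533e-06     1.197
  solve Keq expr → x = -2.7091e-06; check Q = 4.4530e+05
Then add 0.3934 M of G.
Step 3:
                  E         G
  I       3.8533e-06     1.591
  C       5.1833e-06 -1.5550e-05
  E       9.0367e-06     1.591
  solve Keq expr → x = -5.1833e-06; check Q = 4.4530e+05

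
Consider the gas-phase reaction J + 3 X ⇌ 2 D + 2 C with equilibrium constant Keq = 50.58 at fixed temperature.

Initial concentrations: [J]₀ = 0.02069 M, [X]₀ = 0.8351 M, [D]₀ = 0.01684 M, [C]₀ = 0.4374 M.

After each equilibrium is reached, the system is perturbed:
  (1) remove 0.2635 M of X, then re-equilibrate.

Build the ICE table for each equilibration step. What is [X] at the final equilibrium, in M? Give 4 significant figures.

[X]_eq = 0.5099 M

Q₀ = 0.004503 vs Keq = 50.58 ⇒ Q<K, forward
Step 1:
                  J         X         D         C
  init      0.02069    0.8351   0.01684    0.4374
  Δ        -0.02066  -0.06197   0.04131   0.04131
  eq      3.3157e-05    0.7731   0.05815    0.4787
  solve Keq expr → x = 0.02066; check Q = 50.58
Then remove 0.2635 M of X.
Step 2:
                  J         X         D         C
  init    3.3157e-05    0.5096   0.05815    0.4787
  Δ       8.1711e-05 2.4513e-04 -1.6342e-04 -1.6342e-04
  eq      1.1487e-04    0.5099   0.05799    0.4786
  solve Keq expr → x = -8.1711e-05; check Q = 50.58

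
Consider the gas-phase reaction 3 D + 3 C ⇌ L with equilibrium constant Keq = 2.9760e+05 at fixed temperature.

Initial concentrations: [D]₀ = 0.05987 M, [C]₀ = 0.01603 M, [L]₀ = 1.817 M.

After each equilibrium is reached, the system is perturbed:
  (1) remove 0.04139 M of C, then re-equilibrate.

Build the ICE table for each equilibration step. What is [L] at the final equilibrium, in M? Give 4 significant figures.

[L]_eq = 1.776 M

Q₀ = 2.0555e+09 vs Keq = 2.9760e+05 ⇒ Q>K, reverse
Step 1:
                    D           C           L
  I           0.05987     0.01603       1.817
  C            0.0986      0.0986    -0.03287
  E            0.1585      0.1146       1.784
  solve Keq expr → x = -0.03287; check Q = 2.9760e+05
Then remove 0.04139 M of C.
Step 2:
                    D           C           L
  I            0.1585     0.07324       1.784
  C            0.0254      0.0254   -0.008466
  E            0.1839     0.09864       1.776
  solve Keq expr → x = -0.008466; check Q = 2.9760e+05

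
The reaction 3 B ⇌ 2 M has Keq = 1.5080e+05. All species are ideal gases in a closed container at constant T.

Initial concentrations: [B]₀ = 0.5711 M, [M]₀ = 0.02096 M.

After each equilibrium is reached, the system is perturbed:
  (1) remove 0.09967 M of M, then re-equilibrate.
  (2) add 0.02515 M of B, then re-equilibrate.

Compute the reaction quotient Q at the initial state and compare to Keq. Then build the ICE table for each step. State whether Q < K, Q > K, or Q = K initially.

Q₀ = 0.002359; Q < K (proceeds forward)

Q₀ = 0.002359 vs Keq = 1.5080e+05 ⇒ Q<K, forward
Step 1:
                  B         M
  I          0.5711   0.02096
  C          -0.561     0.374
  E         0.01011     0.395
  solve Keq expr → x = 0.187; check Q = 1.5080e+05
Then remove 0.09967 M of M.
Step 2:
                  B         M
  I         0.01011    0.2953
  C        -0.00176  0.001174
  E        0.008353    0.2965
  solve Keq expr → x = 5.8681e-04; check Q = 1.5080e+05
Then add 0.02515 M of B.
Step 3:
                  B         M
  I          0.0335    0.2965
  C        -0.02484   0.01656
  E        0.008661     0.313
  solve Keq expr → x = 0.008281; check Q = 1.5080e+05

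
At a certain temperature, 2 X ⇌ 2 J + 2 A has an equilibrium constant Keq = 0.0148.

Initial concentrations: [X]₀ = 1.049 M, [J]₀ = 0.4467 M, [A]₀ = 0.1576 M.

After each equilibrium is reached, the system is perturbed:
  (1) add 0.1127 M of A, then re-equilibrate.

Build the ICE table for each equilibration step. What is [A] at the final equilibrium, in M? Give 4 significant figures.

[A]_eq = 0.2784 M

Q₀ = 0.004504 vs Keq = 0.0148 ⇒ Q<K, forward
Step 1:
                  X         J         A
  Initial     1.049    0.4467    0.1576
  Change   -0.07173   0.07173   0.07173
  Equil      0.9773    0.5184    0.2293
  solve Keq expr → x = 0.03586; check Q = 0.0148
Then add 0.1127 M of A.
Step 2:
                  X         J         A
  Initial    0.9773    0.5184     0.342
  Change    0.06361  -0.06361  -0.06361
  Equil       1.041    0.4548    0.2784
  solve Keq expr → x = -0.03181; check Q = 0.0148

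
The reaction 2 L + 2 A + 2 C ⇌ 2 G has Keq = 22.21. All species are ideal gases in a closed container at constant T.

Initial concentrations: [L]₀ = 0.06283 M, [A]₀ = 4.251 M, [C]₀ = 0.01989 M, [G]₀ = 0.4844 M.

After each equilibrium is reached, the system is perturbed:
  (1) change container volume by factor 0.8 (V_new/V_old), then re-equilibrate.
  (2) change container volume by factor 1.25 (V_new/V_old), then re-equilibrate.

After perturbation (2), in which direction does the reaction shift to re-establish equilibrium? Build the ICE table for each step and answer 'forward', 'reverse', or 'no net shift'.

Q₀ = 8314 vs Keq = 22.21 ⇒ Q>K, reverse
Step 1:
                    L           A           C           G
  init        0.06283       4.251     0.01989      0.4844
  Δ           0.09768     0.09768     0.09768    -0.09768
  eq           0.1605       4.349      0.1176      0.3867
  solve Keq expr → x = -0.04884; check Q = 22.21
Then change container volume by factor 0.8 (V_new/V_old).
Step 2:
                    L           A           C           G
  init         0.2006       5.436       0.147      0.4834
  Δ          -0.02941    -0.02941    -0.02941     0.02941
  eq           0.1712       5.406      0.1175      0.5128
  solve Keq expr → x = 0.0147; check Q = 22.21
Then change container volume by factor 1.25 (V_new/V_old).
Step 3:
                    L           A           C           G
  init          0.137       4.325     0.09404      0.4103
  Δ           0.02353     0.02353     0.02353    -0.02353
  eq           0.1605       4.349      0.1176      0.3867
  solve Keq expr → x = -0.01176; check Q = 22.21

Direction: reverse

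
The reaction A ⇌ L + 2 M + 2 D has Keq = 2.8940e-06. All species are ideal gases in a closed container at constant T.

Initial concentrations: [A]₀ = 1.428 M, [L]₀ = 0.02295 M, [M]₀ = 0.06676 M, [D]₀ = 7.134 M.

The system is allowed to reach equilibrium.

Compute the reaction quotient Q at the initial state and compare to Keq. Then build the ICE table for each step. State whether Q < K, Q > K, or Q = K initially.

Q₀ = 0.003645; Q > K (proceeds reverse)

Q₀ = 0.003645 vs Keq = 2.8940e-06 ⇒ Q>K, reverse
Step 1:
                  A         L         M         D
  Initial     1.428   0.02295   0.06676     7.134
  Change    0.02276  -0.02276  -0.04553  -0.04553
  Equil       1.451 1.8538e-04   0.02123     7.088
  solve Keq expr → x = -0.02276; check Q = 2.8940e-06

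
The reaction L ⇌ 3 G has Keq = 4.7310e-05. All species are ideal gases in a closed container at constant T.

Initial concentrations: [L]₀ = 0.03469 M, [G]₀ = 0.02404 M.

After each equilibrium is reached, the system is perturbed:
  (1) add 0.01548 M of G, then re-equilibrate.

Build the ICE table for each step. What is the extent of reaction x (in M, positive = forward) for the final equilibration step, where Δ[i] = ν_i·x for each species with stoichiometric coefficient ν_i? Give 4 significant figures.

x = -0.004992 M

Q₀ = 4.0050e-04 vs Keq = 4.7310e-05 ⇒ Q>K, reverse
Step 1:
                    L           G
  I           0.03469     0.02404
  C          0.003938    -0.01181
  E           0.03863     0.01223
  solve Keq expr → x = -0.003938; check Q = 4.7310e-05
Then add 0.01548 M of G.
Step 2:
                    L           G
  I           0.03863     0.02771
  C          0.004992    -0.01497
  E           0.04362     0.01273
  solve Keq expr → x = -0.004992; check Q = 4.7310e-05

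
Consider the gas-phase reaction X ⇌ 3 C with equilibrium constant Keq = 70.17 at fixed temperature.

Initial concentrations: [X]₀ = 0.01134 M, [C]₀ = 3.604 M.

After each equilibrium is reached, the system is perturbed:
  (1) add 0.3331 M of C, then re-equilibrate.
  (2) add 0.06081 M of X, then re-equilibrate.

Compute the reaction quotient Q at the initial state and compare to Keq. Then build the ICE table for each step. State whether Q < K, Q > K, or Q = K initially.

Q₀ = 4128 vs Keq = 70.17 ⇒ Q>K, reverse
Step 1:
                   X          C
  Initial    0.01134      3.604
  Change      0.2849    -0.8546
  Equil       0.2962      2.749
  solve Keq expr → x = -0.2849; check Q = 70.17
Then add 0.3331 M of C.
Step 2:
                   X          C
  Initial     0.2962      3.083
  Change      0.0563    -0.1689
  Equil       0.3525      2.914
  solve Keq expr → x = -0.0563; check Q = 70.17
Then add 0.06081 M of X.
Step 3:
                   X          C
  Initial     0.4133      2.914
  Change    -0.02867      0.086
  Equil       0.3846          3
  solve Keq expr → x = 0.02867; check Q = 70.17

Q₀ = 4128; Q > K (proceeds reverse)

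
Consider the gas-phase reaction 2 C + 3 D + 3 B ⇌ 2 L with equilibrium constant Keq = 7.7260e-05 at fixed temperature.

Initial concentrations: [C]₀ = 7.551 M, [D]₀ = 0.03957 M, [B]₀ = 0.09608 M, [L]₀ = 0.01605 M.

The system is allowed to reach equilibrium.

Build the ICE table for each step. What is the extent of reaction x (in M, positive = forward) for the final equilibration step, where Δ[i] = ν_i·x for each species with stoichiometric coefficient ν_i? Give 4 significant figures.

Q₀ = 82.21 vs Keq = 7.7260e-05 ⇒ Q>K, reverse
Step 1:
                    C           D           B           L
  Initial       7.551     0.03957     0.09608     0.01605
  Change      0.01601     0.02401     0.02401    -0.01601
  Equil         7.567     0.06358      0.1201  4.4373e-05
  solve Keq expr → x = -0.008003; check Q = 7.7260e-05

x = -0.008003 M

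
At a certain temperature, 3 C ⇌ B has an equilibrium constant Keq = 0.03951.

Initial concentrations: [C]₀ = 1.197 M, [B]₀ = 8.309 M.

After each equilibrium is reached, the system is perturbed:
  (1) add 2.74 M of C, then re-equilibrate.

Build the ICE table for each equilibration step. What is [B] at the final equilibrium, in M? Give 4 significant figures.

[B]_eq = 7.69 M

Q₀ = 4.845 vs Keq = 0.03951 ⇒ Q>K, reverse
Step 1:
                  C         B
  Initial     1.197     8.309
  Change      4.379     -1.46
  Equil       5.576     6.849
  solve Keq expr → x = -1.46; check Q = 0.03951
Then add 2.74 M of C.
Step 2:
                  C         B
  Initial     8.316     6.849
  Change     -2.521    0.8402
  Equil       5.795      7.69
  solve Keq expr → x = 0.8402; check Q = 0.03951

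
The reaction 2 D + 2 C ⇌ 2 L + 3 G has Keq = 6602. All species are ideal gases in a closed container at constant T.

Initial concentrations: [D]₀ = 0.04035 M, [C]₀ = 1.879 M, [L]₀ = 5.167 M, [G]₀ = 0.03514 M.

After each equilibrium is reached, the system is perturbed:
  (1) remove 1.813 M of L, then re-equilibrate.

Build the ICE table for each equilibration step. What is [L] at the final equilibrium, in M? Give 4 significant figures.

Q₀ = 0.2015 vs Keq = 6602 ⇒ Q<K, forward
Step 1:
                  D         C         L         G
  Initial   0.04035     1.879     5.167   0.03514
  Change   -0.03934  -0.03934   0.03934   0.05902
  Equil    0.001006      1.84     5.206   0.09416
  solve Keq expr → x = 0.01967; check Q = 6602
Then remove 1.813 M of L.
Step 2:
                  D         C         L         G
  Initial  0.001006      1.84     3.393   0.09416
  Change  -3.4482e-04 -3.4482e-04 3.4482e-04 5.1723e-04
  Equil   6.6148e-04     1.839     3.394   0.09467
  solve Keq expr → x = 1.7241e-04; check Q = 6602

[L]_eq = 3.394 M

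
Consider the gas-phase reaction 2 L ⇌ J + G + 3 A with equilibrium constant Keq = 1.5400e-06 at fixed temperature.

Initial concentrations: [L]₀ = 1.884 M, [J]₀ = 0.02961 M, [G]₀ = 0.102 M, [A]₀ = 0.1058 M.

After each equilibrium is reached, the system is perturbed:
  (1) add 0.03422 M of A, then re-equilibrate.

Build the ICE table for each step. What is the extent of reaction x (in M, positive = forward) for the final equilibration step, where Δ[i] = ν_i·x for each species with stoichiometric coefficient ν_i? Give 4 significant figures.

x = -0.007015 M

Q₀ = 1.0077e-06 vs Keq = 1.5400e-06 ⇒ Q<K, forward
Step 1:
                  L         J         G         A
  Initial     1.884   0.02961     0.102    0.1058
  Change  -0.006788  0.003394  0.003394   0.01018
  Equil       1.877     0.033    0.1054     0.116
  solve Keq expr → x = 0.003394; check Q = 1.5400e-06
Then add 0.03422 M of A.
Step 2:
                  L         J         G         A
  Initial     1.877     0.033    0.1054    0.1502
  Change    0.01403 -0.007015 -0.007015  -0.02105
  Equil       1.891   0.02599   0.09838    0.1292
  solve Keq expr → x = -0.007015; check Q = 1.5400e-06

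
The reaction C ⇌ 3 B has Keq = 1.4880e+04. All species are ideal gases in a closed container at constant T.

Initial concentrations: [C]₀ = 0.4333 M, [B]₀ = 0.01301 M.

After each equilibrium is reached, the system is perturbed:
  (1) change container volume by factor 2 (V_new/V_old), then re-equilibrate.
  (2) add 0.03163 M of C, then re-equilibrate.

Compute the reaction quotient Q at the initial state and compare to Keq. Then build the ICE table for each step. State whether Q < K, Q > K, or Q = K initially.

Q₀ = 5.0821e-06; Q < K (proceeds forward)

Q₀ = 5.0821e-06 vs Keq = 1.4880e+04 ⇒ Q<K, forward
Step 1:
                   C          B
  init        0.4333    0.01301
  Δ          -0.4331      1.299
  eq      1.5193e-04      1.312
  solve Keq expr → x = 0.4331; check Q = 1.4880e+04
Then change container volume by factor 2 (V_new/V_old).
Step 2:
                   C          B
  init    7.5966e-05     0.6562
  Δ       -5.6960e-05 1.7088e-04
  eq      1.9006e-05     0.6564
  solve Keq expr → x = 5.6960e-05; check Q = 1.4880e+04
Then add 0.03163 M of C.
Step 3:
                   C          B
  init       0.03165     0.6564
  Δ         -0.03162    0.09486
  eq      2.8495e-05     0.7513
  solve Keq expr → x = 0.03162; check Q = 1.4880e+04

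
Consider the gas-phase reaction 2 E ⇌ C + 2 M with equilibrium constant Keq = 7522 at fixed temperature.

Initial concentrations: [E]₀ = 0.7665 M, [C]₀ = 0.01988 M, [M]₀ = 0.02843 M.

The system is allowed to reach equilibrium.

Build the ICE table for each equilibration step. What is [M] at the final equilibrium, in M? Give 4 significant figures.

[M]_eq = 0.7892 M

Q₀ = 2.7349e-05 vs Keq = 7522 ⇒ Q<K, forward
Step 1:
                    E           C           M
  init         0.7665     0.01988     0.02843
  Δ           -0.7607      0.3804      0.7607
  eq         0.005757      0.4003      0.7892
  solve Keq expr → x = 0.3804; check Q = 7522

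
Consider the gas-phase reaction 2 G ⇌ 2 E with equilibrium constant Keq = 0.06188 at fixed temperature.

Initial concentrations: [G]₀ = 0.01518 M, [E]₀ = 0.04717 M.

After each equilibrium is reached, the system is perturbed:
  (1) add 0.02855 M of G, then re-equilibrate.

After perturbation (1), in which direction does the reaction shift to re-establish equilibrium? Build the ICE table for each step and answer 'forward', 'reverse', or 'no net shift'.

Direction: forward

Q₀ = 9.656 vs Keq = 0.06188 ⇒ Q>K, reverse
Step 1:
                    G           E
  Initial     0.01518     0.04717
  Change      0.03475    -0.03475
  Equil       0.04993     0.01242
  solve Keq expr → x = -0.01737; check Q = 0.06188
Then add 0.02855 M of G.
Step 2:
                    G           E
  Initial     0.07848     0.01242
  Change    -0.005687    0.005687
  Equil       0.07279     0.01811
  solve Keq expr → x = 0.002844; check Q = 0.06188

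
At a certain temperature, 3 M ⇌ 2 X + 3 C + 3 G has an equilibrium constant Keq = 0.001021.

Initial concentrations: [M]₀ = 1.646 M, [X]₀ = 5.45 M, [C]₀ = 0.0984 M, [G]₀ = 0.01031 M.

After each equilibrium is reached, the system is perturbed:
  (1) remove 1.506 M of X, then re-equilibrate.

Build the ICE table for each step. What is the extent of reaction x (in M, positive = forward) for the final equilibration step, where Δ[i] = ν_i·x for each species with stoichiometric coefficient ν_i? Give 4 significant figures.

x = 0.007234 M

Q₀ = 6.9545e-09 vs Keq = 0.001021 ⇒ Q<K, forward
Step 1:
                  M         X         C         G
  Initial     1.646      5.45    0.0984   0.01031
  Change    -0.1678    0.1119    0.1678    0.1678
  Equil       1.478     5.562    0.2662    0.1781
  solve Keq expr → x = 0.05594; check Q = 0.001021
Then remove 1.506 M of X.
Step 2:
                  M         X         C         G
  Initial     1.478     4.056    0.2662    0.1781
  Change    -0.0217   0.01447    0.0217    0.0217
  Equil       1.456      4.07    0.2879    0.1998
  solve Keq expr → x = 0.007234; check Q = 0.001021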